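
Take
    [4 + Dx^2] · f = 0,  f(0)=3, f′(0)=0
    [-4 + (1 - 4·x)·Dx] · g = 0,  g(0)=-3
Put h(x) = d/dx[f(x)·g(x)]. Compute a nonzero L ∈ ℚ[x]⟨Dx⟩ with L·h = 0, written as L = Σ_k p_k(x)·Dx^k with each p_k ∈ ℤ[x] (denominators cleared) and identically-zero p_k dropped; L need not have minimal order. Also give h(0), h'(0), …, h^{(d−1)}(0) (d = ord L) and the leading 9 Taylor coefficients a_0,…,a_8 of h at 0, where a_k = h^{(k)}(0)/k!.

L = (-28 - 32·x + 64·x^2) + (-8 + 32·x)·Dx + (1 - 8·x + 16·x^2)·Dx^2  (order 2).
h: a_k = -36, -252, -1512, -8088, -40440, -970536/5, -4529168/5, -144933392/35, -652200264/35, …
ICs: h(0) = -36, h′(0) = -252.

f: a_k = 3, 0, -6, 0, 2, 0, -4/15, 0, 2/105, …
g: a_k = -3, -12, -48, -192, -768, -3072, -12288, -49152, -196608, …
f·g: L₀ = L_f ⊗_s L_g, ord ≤ 2·1.
Differentiate: ansatz ord ≤ ord L₀ ⇒ L.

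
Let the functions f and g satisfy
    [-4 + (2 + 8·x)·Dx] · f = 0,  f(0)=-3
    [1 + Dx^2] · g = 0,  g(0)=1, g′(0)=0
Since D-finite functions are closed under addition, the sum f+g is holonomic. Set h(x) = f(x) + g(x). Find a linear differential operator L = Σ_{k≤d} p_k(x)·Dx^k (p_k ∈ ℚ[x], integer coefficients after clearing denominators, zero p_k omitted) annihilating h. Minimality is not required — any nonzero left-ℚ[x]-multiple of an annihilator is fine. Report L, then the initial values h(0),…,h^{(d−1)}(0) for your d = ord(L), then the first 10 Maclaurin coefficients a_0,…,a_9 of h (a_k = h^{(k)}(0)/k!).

L = (-26 - 16·x - 32·x^2) + (-3 - 4·x + 48·x^2 + 64·x^3)·Dx + (-26 - 16·x - 32·x^2)·Dx^2 + (-3 - 4·x + 48·x^2 + 64·x^3)·Dx^3  (order 3).
h: a_k = -2, -6, 11/2, -12, 721/24, -84, 181439/720, -792, 103783681/40320, -8580, …
ICs: h(0) = -2, h′(0) = -6, h′′(0) = 11.

f: a_k = -3, -6, 6, -12, 30, -84, 252, -792, 2574, -8580, …
g: a_k = 1, 0, -1/2, 0, 1/24, 0, -1/720, 0, 1/40320, 0, …
f+g: L₀ = lclm(L_f,L_g), ord ≤ 1+2.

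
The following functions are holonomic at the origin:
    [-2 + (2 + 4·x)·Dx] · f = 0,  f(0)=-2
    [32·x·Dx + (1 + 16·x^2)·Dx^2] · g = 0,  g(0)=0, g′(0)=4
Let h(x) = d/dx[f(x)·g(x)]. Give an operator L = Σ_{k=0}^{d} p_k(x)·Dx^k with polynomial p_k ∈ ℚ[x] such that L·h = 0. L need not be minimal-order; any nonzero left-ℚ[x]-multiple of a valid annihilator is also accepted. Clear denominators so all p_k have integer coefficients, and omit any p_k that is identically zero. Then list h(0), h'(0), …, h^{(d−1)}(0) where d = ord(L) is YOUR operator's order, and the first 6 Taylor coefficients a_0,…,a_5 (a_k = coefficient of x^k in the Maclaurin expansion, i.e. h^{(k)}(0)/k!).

f: a_k = -2, -2, 1, -1, 5/4, -7/4, …
g: a_k = 0, 4, 0, -64/3, 0, 1024/5, …
L₀ := L_f ⊗_s L_g (sym. prod.), ord ≤ 2.
h=h₀': d/dx-closure on L₀ ⇒ L.
L = (29 + 320·x - 1120·x^2 - 3072·x^3 - 768·x^4) + (38 + 300·x - 576·x^2 - 6656·x^3 - 10752·x^4 - 3072·x^5)·Dx + (3 - 20·x - 84·x^2 - 512·x^3 - 2176·x^4 - 3072·x^5 - 1024·x^6)·Dx^2  (order 2).
h: a_k = -8, -16, 140, 464/3, -6389/3, -11858/5, …
ICs: h(0) = -8, h′(0) = -16.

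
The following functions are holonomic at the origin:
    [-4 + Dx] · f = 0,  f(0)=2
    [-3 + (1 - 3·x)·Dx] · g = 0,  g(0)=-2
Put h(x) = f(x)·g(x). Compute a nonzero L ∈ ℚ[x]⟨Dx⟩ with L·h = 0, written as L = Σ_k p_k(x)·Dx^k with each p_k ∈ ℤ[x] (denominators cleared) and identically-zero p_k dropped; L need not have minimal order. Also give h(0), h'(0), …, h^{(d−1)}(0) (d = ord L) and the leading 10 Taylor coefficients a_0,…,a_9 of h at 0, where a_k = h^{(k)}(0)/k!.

f: a_k = 2, 8, 16, 64/3, 64/3, 256/15, 512/45, 2048/315, 1024/315, 4096/2835, …
g: a_k = -2, -6, -18, -54, -162, -486, -1458, -4374, -13122, -39366, …
h₀=f·g: eliminate ⇒ L₀, order ≤ 1·1.
L = (7 - 12·x) + (-1 + 3·x)·Dx  (order 1).
h: a_k = -4, -28, -116, -1172/3, -3644/3, -55172/15, -497572/45, -10453108/315, -4480196/45, -846765236/2835, …
ICs: h(0) = -4.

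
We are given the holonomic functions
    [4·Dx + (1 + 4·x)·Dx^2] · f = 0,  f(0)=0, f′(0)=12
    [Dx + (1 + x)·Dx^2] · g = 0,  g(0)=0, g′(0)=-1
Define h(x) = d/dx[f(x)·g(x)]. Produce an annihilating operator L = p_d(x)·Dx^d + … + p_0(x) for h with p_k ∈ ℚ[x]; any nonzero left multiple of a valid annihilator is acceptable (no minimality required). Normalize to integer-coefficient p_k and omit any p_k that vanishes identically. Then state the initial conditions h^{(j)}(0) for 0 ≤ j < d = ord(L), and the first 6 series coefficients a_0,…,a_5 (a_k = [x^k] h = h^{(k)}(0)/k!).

L = (136 + 320·x + 256·x^2) + (290 + 1464·x + 2400·x^2 + 1280·x^3)·Dx + (92 + 740·x + 1992·x^2 + 2240·x^3 + 896·x^4)·Dx^2 + (5 + 58·x + 245·x^2 + 464·x^3 + 400·x^4 + 128·x^5)·Dx^3  (order 3).
h: a_k = 0, -24, 90, -320, 1175, -22204/5, …
ICs: h(0) = 0, h′(0) = -24, h′′(0) = 180.

f: a_k = 0, 12, -24, 64, -192, 3072/5, …
g: a_k = 0, -1, 1/2, -1/3, 1/4, -1/5, …
Product ⇒ symmetric product L₀, ord ≤ 4.
Derive L from L₀ (diff closure).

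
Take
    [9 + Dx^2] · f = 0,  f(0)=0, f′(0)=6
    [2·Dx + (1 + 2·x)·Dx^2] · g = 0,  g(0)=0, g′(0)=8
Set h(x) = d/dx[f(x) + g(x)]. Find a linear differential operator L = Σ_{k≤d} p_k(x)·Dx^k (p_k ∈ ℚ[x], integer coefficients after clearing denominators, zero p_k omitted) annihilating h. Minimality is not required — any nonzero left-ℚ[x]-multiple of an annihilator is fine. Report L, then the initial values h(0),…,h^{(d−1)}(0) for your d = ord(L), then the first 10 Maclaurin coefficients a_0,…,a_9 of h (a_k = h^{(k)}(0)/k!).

f: a_k = 0, 6, 0, -9, 0, 81/20, 0, -243/280, 0, 243/2240, …
g: a_k = 0, 8, -8, 32/3, -16, 128/5, -128/3, 512/7, -128, 2048/9, …
L₀ := lclm(L_f,L_g); ord L₀ ≤ 2+2.
Derive L from L₀ (diff closure).
L = (594 + 648·x + 648·x^2) + (153 + 630·x + 972·x^2 + 648·x^3)·Dx + (66 + 72·x + 72·x^2)·Dx^2 + (17 + 70·x + 108·x^2 + 72·x^3)·Dx^3  (order 3).
h: a_k = 14, -16, 5, -64, 593/4, -256, 20237/40, -1024, 4589707/2240, -4096, …
ICs: h(0) = 14, h′(0) = -16, h′′(0) = 10.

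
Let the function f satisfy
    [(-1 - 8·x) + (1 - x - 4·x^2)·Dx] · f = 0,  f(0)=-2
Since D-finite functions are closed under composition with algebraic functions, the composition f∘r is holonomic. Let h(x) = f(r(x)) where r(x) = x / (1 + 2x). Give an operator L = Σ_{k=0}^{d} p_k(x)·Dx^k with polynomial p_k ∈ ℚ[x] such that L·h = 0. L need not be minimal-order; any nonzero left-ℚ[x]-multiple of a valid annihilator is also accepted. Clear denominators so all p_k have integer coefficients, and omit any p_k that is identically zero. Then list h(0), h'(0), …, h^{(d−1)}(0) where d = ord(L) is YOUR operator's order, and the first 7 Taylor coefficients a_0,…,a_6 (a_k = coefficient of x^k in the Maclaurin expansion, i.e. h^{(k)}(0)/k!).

f: a_k = -2, -2, -10, -18, -58, -130, -362, …
L₀ from L_f via x↦r, Dx↦r'^{-1}Dx.
L = (1 + 10·x) + (-1 - 5·x - 4·x^2 + 4·x^3)·Dx  (order 1).
h: a_k = -2, -2, -6, 14, -54, 190, -678, …
ICs: h(0) = -2.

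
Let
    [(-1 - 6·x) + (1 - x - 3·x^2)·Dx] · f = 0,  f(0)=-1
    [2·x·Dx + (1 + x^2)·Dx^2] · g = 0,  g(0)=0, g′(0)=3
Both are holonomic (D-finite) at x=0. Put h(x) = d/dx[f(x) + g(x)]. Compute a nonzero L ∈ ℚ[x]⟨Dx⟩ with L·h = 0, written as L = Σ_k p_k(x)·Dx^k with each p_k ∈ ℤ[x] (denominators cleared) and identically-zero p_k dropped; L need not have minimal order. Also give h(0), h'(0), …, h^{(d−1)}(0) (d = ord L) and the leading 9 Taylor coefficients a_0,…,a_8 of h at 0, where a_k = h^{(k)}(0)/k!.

L = (-8 + 32·x + 300·x^2 + 504·x^3 + 1134·x^4 + 162·x^6) + (22 + 148·x + 184·x^2 + 576·x^3 + 441·x^4 + 918·x^5 + 27·x^6 + 162·x^7)·Dx + (-4 - 6·x - 18·x^2 + 60·x^3 + 85·x^4 + 75·x^5 + 126·x^6 + 9·x^7 + 27·x^8)·Dx^2  (order 2).
h: a_k = 2, -8, -24, -76, -197, -582, -1522, -4064, -10428, …
ICs: h(0) = 2, h′(0) = -8.

f: a_k = -1, -1, -4, -7, -19, -40, -97, -217, -508, …
g: a_k = 0, 3, 0, -1, 0, 3/5, 0, -3/7, 0, …
h₀=f+g: left-lcm gives L₀, ord ≤ 3.
h₀' ⇒ L via d/dx closure of L₀.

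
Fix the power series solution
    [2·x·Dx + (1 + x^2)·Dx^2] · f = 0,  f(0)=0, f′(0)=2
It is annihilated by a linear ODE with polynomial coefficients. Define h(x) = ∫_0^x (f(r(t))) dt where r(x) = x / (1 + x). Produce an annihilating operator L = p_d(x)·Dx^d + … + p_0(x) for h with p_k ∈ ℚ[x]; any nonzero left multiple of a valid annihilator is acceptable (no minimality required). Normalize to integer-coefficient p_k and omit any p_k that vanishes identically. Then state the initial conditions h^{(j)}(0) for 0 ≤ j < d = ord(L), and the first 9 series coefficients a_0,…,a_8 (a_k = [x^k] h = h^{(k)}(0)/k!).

L = (2 + 4·x)·Dx^2 + (1 + 2·x + 2·x^2)·Dx^3  (order 3).
h: a_k = 0, 0, 1, -2/3, 1/3, 0, -4/15, 8/21, -2/7, …
ICs: h(0) = 0, h′(0) = 0, h′′(0) = 2.

f: a_k = 0, 2, 0, -2/3, 0, 2/5, 0, -2/7, 0, …
Substitute x→r, Dx→(1/r')Dx; clear ⇒ L₀.
Integrate: L := L₀·Dx.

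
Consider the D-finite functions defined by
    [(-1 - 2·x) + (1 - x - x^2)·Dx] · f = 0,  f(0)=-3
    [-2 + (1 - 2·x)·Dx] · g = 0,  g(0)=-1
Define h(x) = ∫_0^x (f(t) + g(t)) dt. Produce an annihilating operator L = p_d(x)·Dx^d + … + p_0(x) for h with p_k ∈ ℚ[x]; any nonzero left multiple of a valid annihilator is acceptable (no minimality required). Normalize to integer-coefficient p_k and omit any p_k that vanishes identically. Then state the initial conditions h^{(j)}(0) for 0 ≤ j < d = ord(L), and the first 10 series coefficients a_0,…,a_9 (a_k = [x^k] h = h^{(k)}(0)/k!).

L = (-12·x + 12·x^2 - 8·x^3)·Dx + (4 - 6·x - 6·x^2 + 16·x^3 - 16·x^4)·Dx^2 + (-1 + 5·x - 9·x^2 + 6·x^3 + 2·x^4 - 4·x^5)·Dx^3  (order 3).
h: a_k = 0, -4, -5/2, -10/3, -17/4, -31/5, -28/3, -103/7, -191/8, -358/9, …
ICs: h(0) = 0, h′(0) = -4, h′′(0) = -5.

f: a_k = -3, -3, -6, -9, -15, -24, -39, -63, -102, -165, …
g: a_k = -1, -2, -4, -8, -16, -32, -64, -128, -256, -512, …
L₀ := lclm(L_f,L_g); ord L₀ ≤ 1+1.
Integrate: L := L₀·Dx.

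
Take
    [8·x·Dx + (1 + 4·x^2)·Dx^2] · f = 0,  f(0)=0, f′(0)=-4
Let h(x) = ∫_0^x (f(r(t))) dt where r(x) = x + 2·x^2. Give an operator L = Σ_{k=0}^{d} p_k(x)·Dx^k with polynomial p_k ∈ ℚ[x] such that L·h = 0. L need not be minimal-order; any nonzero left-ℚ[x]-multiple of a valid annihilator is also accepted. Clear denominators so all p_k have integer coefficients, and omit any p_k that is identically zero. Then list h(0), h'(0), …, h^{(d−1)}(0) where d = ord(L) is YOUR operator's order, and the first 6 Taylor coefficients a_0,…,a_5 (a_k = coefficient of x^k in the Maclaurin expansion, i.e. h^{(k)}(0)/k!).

L = (-4 + 8·x + 64·x^2 + 192·x^3 + 192·x^4)·Dx^2 + (1 + 4·x + 4·x^2 + 32·x^3 + 80·x^4 + 64·x^5)·Dx^3  (order 3).
h: a_k = 0, 0, -2, -8/3, 4/3, 32/5, …
ICs: h(0) = 0, h′(0) = 0, h′′(0) = -4.

f: a_k = 0, -4, 0, 16/3, 0, -64/5, …
h₀=f(r): pull back L_f along r ⇒ L₀.
h=∫₀ˣh₀: take L = L₀·Dx.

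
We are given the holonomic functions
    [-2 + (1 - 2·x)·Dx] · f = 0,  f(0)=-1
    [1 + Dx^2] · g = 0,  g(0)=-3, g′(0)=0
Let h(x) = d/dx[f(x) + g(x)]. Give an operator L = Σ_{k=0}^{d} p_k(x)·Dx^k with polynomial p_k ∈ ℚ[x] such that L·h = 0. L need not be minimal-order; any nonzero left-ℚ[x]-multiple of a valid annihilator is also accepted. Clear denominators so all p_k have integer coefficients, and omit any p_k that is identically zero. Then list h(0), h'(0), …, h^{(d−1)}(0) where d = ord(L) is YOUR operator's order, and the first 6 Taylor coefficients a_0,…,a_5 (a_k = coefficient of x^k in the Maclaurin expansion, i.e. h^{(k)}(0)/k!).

L = (196 - 16·x + 16·x^2) + (-25 + 54·x - 12·x^2 + 8·x^3)·Dx + (196 - 16·x + 16·x^2)·Dx^2 + (-25 + 54·x - 12·x^2 + 8·x^3)·Dx^3  (order 3).
h: a_k = -2, -5, -24, -129/2, -160, -15359/40, …
ICs: h(0) = -2, h′(0) = -5, h′′(0) = -48.

f: a_k = -1, -2, -4, -8, -16, -32, …
g: a_k = -3, 0, 3/2, 0, -1/8, 0, …
f+g: L₀ = lclm(L_f,L_g), ord ≤ 1+2.
Derive L from L₀ (diff closure).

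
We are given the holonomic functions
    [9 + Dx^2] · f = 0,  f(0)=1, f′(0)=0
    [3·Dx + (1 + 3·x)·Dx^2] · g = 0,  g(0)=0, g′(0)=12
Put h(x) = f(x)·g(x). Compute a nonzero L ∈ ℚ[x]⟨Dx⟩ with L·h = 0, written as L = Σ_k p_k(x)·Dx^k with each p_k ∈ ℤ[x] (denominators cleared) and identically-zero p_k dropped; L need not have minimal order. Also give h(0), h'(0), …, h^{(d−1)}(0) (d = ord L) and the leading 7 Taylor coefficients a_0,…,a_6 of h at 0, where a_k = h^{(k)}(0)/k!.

L = (-81 + 486·x + 4617·x^2 + 11664·x^3 + 8748·x^4) + (36 + 540·x + 1944·x^2 + 1944·x^3)·Dx + (180·x + 1134·x^2 + 2592·x^3 + 1944·x^4)·Dx^2 + (4 + 60·x + 216·x^2 + 216·x^3)·Dx^3 + (1 + 14·x + 69·x^2 + 144·x^3 + 108·x^4)·Dx^4  (order 4).
h: a_k = 0, 12, -18, -18, 0, 729/10, -729/4, …
ICs: h(0) = 0, h′(0) = 12, h′′(0) = -36, h′′′(0) = -108.

f: a_k = 1, 0, -9/2, 0, 27/8, 0, -81/80, …
g: a_k = 0, 12, -18, 36, -81, 972/5, -486, …
h₀=f·g: eliminate ⇒ L₀, order ≤ 2·2.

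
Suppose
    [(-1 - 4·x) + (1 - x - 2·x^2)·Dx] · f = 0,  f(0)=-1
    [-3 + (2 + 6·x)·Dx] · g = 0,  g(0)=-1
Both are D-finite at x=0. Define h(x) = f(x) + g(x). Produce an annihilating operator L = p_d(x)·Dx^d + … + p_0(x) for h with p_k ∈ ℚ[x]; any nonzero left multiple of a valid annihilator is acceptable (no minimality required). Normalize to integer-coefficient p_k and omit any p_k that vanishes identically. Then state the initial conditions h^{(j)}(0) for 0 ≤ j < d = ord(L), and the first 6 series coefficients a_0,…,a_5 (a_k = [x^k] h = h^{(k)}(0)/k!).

f: a_k = -1, -1, -3, -5, -11, -21, …
g: a_k = -1, -3/2, 9/8, -27/16, 405/128, -1701/256, …
f+g: L₀ = lclm(L_f,L_g), ord ≤ 1+1.
L = (-45 - 207·x - 306·x^2 - 360·x^3) + (33 + 174·x + 573·x^2 + 1044·x^3 + 900·x^4)·Dx + (2 - 30·x - 138·x^2 + 38·x^3 + 504·x^4 + 360·x^5)·Dx^2  (order 2).
h: a_k = -2, -5/2, -15/8, -107/16, -1003/128, -7077/256, …
ICs: h(0) = -2, h′(0) = -5/2.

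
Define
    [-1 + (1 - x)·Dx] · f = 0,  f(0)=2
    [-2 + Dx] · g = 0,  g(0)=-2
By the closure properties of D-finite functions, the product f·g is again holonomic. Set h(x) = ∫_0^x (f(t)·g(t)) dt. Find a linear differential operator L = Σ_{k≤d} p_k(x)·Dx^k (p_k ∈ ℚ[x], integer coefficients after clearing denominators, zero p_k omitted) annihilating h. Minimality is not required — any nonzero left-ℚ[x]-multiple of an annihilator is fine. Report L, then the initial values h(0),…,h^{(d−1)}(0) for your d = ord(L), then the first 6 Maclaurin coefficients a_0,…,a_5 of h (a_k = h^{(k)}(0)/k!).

f: a_k = 2, 2, 2, 2, 2, 2, …
g: a_k = -2, -4, -4, -8/3, -4/3, -8/15, …
f·g: L₀ = L_f ⊗_s L_g, ord ≤ 1·1.
h=∫h₀ ⇒ L = L₀·Dx.
L = (3 - 2·x)·Dx + (-1 + x)·Dx^2  (order 2).
h: a_k = 0, -4, -6, -20/3, -19/3, -28/5, …
ICs: h(0) = 0, h′(0) = -4.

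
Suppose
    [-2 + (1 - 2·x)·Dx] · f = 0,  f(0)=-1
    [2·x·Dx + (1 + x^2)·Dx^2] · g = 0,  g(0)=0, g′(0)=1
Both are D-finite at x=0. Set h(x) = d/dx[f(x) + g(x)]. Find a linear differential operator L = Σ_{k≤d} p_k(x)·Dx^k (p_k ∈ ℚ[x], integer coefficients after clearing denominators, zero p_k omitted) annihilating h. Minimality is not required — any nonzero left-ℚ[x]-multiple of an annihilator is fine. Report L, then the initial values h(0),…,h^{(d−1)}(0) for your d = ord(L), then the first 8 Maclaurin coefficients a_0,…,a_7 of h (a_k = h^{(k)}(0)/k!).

L = (-4 + 32·x + 12·x^2) + (13 - 4·x + 25·x^2 + 12·x^3)·Dx + (-2 + 3·x + 3·x^3 + 2·x^4)·Dx^2  (order 2).
h: a_k = -1, -8, -25, -64, -159, -384, -897, -2048, …
ICs: h(0) = -1, h′(0) = -8.

f: a_k = -1, -2, -4, -8, -16, -32, -64, -128, …
g: a_k = 0, 1, 0, -1/3, 0, 1/5, 0, -1/7, …
h₀=f+g: left-lcm gives L₀, ord ≤ 3.
Differentiate: ansatz ord ≤ ord L₀ ⇒ L.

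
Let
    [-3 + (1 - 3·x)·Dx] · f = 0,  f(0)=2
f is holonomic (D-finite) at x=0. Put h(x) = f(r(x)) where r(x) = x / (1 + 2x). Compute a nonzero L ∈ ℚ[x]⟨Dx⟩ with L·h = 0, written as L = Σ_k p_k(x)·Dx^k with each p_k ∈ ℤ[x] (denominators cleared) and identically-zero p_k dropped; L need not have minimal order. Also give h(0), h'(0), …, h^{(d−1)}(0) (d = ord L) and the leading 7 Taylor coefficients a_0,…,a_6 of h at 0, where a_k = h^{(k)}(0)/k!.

L = 3 + (-1 - x + 2·x^2)·Dx  (order 1).
h: a_k = 2, 6, 6, 6, 6, 6, 6, …
ICs: h(0) = 2.

f: a_k = 2, 6, 18, 54, 162, 486, 1458, …
Change of var in L_f (x↦r) gives L₀.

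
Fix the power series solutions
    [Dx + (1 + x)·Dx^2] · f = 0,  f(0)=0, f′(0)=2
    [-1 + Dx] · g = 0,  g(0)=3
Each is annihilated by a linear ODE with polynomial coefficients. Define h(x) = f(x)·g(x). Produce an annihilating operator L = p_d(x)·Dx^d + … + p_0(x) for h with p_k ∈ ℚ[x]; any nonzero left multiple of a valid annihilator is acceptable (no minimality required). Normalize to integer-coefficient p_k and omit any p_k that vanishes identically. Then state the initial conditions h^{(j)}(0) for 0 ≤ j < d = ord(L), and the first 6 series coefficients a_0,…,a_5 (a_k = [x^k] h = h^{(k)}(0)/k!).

f: a_k = 0, 2, -1, 2/3, -1/2, 2/5, …
g: a_k = 3, 3, 3/2, 1/2, 1/8, 1/40, …
h₀=f·g: eliminate ⇒ L₀, order ≤ 2·1.
L = x + (-1 - 2·x)·Dx + (1 + x)·Dx^2  (order 2).
h: a_k = 0, 6, 3, 2, 0, 9/20, …
ICs: h(0) = 0, h′(0) = 6.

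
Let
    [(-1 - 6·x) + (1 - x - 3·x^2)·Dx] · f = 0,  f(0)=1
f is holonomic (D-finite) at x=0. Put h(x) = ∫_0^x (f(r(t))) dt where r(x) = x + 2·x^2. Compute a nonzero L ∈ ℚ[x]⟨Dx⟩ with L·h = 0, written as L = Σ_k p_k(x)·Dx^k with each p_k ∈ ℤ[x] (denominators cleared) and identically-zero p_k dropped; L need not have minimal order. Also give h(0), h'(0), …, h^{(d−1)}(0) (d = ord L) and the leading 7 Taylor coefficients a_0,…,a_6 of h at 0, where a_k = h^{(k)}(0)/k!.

f: a_k = 1, 1, 4, 7, 19, 40, 97, …
f∘r: x↦r, Dx↦Dx/r' in L_f ⇒ L₀.
Integrate: L := L₀·Dx.
L = (1 + 10·x + 36·x^2 + 48·x^3)·Dx + (-1 + x + 5·x^2 + 12·x^3 + 12·x^4)·Dx^2  (order 2).
h: a_k = 0, 1, 1/2, 2, 23/4, 77/5, 46, …
ICs: h(0) = 0, h′(0) = 1.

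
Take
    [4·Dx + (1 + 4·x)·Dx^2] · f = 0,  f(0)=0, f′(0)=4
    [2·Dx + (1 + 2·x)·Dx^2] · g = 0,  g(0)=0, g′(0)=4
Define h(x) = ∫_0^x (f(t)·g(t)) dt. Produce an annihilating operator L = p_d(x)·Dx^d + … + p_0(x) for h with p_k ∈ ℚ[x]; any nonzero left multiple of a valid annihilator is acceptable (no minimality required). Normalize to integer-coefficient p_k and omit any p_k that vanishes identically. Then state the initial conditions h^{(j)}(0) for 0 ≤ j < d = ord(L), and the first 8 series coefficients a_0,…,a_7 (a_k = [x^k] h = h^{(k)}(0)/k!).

f: a_k = 0, 4, -8, 64/3, -64, 1024/5, -2048/3, 16384/7, …
g: a_k = 0, 4, -4, 16/3, -8, 64/5, -64/3, 256/7, …
L₀ := L_f ⊗_s L_g (sym. prod.), ord ≤ 4.
Integrate: L := L₀·Dx.
L = (160 + 768·x + 1024·x^2)·Dx^2 + (264 + 2144·x + 5760·x^2 + 5120·x^3)·Dx^3 + (64 + 720·x + 2976·x^2 + 5376·x^3 + 3584·x^4)·Dx^4 + (3 + 44·x + 252·x^2 + 704·x^3 + 960·x^4 + 512·x^5)·Dx^5  (order 5).
h: a_k = 0, 0, 0, 16/3, -12, 416/15, -208/3, 8384/45, …
ICs: h(0) = 0, h′(0) = 0, h′′(0) = 0, h′′′(0) = 32, h′′′′(0) = -288.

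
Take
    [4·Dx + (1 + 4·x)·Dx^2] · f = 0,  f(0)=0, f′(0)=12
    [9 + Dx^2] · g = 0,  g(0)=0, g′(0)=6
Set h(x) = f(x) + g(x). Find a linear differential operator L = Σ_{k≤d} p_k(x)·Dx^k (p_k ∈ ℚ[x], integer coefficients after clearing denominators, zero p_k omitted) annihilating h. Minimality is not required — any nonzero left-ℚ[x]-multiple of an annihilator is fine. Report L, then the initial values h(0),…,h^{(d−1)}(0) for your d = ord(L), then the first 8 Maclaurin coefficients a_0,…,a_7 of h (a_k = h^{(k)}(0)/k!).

L = (3780 + 2592·x + 5184·x^2)·Dx + (369 + 2124·x + 3888·x^2 + 5184·x^3)·Dx^2 + (420 + 288·x + 576·x^2)·Dx^3 + (41 + 236·x + 432·x^2 + 576·x^3)·Dx^4  (order 4).
h: a_k = 0, 18, -24, 55, -192, 12369/20, -2048, 1965837/280, …
ICs: h(0) = 0, h′(0) = 18, h′′(0) = -48, h′′′(0) = 330.

f: a_k = 0, 12, -24, 64, -192, 3072/5, -2048, 49152/7, …
g: a_k = 0, 6, 0, -9, 0, 81/20, 0, -243/280, …
f+g: L₀ = lclm(L_f,L_g), ord ≤ 2+2.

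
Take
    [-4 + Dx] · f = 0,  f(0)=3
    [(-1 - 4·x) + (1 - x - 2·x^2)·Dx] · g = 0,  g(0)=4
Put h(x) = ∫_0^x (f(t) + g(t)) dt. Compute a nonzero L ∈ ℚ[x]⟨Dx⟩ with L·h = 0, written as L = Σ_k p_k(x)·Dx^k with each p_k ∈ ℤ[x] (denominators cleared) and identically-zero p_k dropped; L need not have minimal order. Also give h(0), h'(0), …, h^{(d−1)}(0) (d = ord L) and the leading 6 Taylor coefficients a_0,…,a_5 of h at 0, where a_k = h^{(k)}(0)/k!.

f: a_k = 3, 12, 24, 32, 32, 128/5, …
g: a_k = 4, 4, 12, 20, 44, 84, …
h₀=f+g: left-lcm gives L₀, ord ≤ 2.
h=∫₀ˣh₀: take L = L₀·Dx.
L = (8 + 192·x^2 + 128·x^3)·Dx + (10 - 44·x - 72·x^2 + 64·x^3 + 64·x^4)·Dx^2 + (-3 + 11·x + 6·x^2 - 24·x^3 - 16·x^4)·Dx^3  (order 3).
h: a_k = 0, 7, 8, 12, 13, 76/5, …
ICs: h(0) = 0, h′(0) = 7, h′′(0) = 16.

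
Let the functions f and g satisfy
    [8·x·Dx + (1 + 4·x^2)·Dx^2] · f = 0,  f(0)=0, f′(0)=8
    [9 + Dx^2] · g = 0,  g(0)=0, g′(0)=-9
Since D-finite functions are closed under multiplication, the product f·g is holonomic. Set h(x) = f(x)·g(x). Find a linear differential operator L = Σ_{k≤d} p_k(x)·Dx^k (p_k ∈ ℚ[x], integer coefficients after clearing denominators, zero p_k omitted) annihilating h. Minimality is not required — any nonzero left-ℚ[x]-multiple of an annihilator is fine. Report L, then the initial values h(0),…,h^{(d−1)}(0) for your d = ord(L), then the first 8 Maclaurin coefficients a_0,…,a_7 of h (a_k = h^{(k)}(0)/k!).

f: a_k = 0, 8, 0, -32/3, 0, 128/5, 0, -512/7, …
g: a_k = 0, -9, 0, 27/2, 0, -243/40, 0, 729/560, …
Product ⇒ symmetric product L₀, ord ≤ 4.
L = (2925 + 31536·x^2 + 95904·x^4 + 186624·x^6 + 186624·x^8) + (2448·x + 20160·x^3 + 62208·x^5 + 82944·x^7)·Dx + (442 + 5088·x^2 + 19008·x^4 + 41472·x^6 + 41472·x^8)·Dx^2 + (272·x + 2240·x^3 + 6912·x^5 + 9216·x^7)·Dx^3 + (13 + 176·x^2 + 928·x^4 + 2304·x^6 + 2304·x^8)·Dx^4  (order 4).
h: a_k = 0, 0, -72, 0, 204, 0, -423, 0, …
ICs: h(0) = 0, h′(0) = 0, h′′(0) = -144, h′′′(0) = 0.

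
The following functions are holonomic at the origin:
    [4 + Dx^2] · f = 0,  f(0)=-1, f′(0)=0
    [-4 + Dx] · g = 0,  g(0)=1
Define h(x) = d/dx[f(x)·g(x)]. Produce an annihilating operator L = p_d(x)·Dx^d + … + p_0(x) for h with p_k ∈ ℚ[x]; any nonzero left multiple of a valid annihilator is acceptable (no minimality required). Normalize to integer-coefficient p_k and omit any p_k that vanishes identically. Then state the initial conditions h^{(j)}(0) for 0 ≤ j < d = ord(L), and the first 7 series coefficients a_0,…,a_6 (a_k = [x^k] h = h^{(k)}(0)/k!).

L = 20 - 8·Dx + Dx^2  (order 2).
h: a_k = -4, -12, -8, 56/3, 152/3, 312/5, 2224/45, …
ICs: h(0) = -4, h′(0) = -12.

f: a_k = -1, 0, 2, 0, -2/3, 0, 4/45, …
g: a_k = 1, 4, 8, 32/3, 32/3, 128/15, 256/45, …
h₀=f·g: eliminate ⇒ L₀, order ≤ 2·1.
h₀' ⇒ L via d/dx closure of L₀.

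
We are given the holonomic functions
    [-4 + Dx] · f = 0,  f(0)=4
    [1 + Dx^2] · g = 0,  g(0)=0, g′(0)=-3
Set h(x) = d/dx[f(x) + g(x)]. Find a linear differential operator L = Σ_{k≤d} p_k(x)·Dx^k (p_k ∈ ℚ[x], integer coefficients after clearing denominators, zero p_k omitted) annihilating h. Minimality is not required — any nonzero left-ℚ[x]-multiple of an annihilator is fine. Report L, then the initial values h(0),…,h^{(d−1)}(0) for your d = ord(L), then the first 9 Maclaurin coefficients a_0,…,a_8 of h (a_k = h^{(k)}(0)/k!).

L = 4 - Dx + 4·Dx^2 - Dx^3  (order 3).
h: a_k = 13, 64, 259/2, 512/3, 4093/24, 2048/15, 65539/720, 16384/315, 1048573/40320, …
ICs: h(0) = 13, h′(0) = 64, h′′(0) = 259.

f: a_k = 4, 16, 32, 128/3, 128/3, 512/15, 1024/45, 4096/315, 2048/315, …
g: a_k = 0, -3, 0, 1/2, 0, -1/40, 0, 1/1680, 0, …
L₀ := lclm(L_f,L_g); ord L₀ ≤ 1+2.
Derive L from L₀ (diff closure).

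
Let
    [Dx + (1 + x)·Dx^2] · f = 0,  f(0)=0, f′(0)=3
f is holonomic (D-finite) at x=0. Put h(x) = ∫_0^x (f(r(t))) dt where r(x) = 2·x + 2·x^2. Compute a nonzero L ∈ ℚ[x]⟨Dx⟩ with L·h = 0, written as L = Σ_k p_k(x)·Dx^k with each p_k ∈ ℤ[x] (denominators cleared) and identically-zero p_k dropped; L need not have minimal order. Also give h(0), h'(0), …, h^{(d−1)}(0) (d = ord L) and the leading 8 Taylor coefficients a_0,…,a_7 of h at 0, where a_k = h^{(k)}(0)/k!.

L = (4·x + 4·x^2)·Dx^2 + (1 + 4·x + 6·x^2 + 4·x^3)·Dx^3  (order 3).
h: a_k = 0, 0, 3, 0, -1, 6/5, -4/5, 0, …
ICs: h(0) = 0, h′(0) = 0, h′′(0) = 6.

f: a_k = 0, 3, -3/2, 1, -3/4, 3/5, -1/2, 3/7, …
L₀ from L_f via x↦r, Dx↦r'^{-1}Dx.
h=∫₀ˣh₀: take L = L₀·Dx.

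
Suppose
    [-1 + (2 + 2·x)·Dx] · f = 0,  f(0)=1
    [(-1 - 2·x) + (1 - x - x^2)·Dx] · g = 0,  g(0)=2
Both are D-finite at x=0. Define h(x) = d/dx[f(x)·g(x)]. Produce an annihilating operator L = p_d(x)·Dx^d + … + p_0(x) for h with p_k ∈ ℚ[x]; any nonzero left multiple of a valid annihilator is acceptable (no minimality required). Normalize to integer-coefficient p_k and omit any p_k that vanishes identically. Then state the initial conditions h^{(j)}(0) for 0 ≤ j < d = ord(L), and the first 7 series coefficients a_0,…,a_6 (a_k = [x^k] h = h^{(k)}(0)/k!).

f: a_k = 1, 1/2, -1/8, 1/16, -5/128, 7/256, -21/1024, …
g: a_k = 2, 2, 4, 6, 10, 16, 26, …
h₀=f·g: eliminate ⇒ L₀, order ≤ 1·1.
Differentiate: ansatz ord ≤ ord L₀ ⇒ L.
L = (19 + 66·x + 81·x^2 + 50·x^3 + 15·x^4) + (-6 - 10·x + 6·x^2 + 26·x^3 + 22·x^4 + 6·x^5)·Dx  (order 1).
h: a_k = 3, 19/2, 189/8, 803/16, 13105/128, 50661/256, 383425/1024, …
ICs: h(0) = 3.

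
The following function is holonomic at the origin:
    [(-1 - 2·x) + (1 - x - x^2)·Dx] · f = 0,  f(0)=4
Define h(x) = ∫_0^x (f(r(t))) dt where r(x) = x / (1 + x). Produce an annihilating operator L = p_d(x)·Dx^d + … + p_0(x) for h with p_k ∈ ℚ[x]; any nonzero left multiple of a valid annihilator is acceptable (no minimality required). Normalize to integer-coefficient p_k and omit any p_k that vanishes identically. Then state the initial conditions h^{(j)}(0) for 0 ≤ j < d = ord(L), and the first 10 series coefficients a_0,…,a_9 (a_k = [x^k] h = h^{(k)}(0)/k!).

L = (1 + 3·x)·Dx + (-1 - 2·x + x^3)·Dx^2  (order 2).
h: a_k = 0, 4, 2, 4/3, 0, 4/5, -2/3, 8/7, -3/2, 20/9, …
ICs: h(0) = 0, h′(0) = 4.

f: a_k = 4, 4, 8, 12, 20, 32, 52, 84, 136, 220, …
h₀=f(r): pull back L_f along r ⇒ L₀.
Integrate: L := L₀·Dx.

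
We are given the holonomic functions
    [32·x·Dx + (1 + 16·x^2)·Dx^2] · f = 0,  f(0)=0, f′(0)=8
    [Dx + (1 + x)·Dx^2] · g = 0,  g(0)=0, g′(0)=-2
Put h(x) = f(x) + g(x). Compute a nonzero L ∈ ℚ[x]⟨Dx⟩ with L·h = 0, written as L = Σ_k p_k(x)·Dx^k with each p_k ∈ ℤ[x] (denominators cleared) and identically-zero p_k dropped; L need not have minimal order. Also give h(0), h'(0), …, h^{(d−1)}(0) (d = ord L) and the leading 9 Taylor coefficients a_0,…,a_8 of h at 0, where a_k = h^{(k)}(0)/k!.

L = (-32 - 96·x + 1536·x^2 + 512·x^3)·Dx + (-34 - 64·x + 1440·x^2 + 3072·x^3 + 1024·x^4)·Dx^2 + (-1 + 31·x + 32·x^2 + 512·x^3 + 768·x^4 + 256·x^5)·Dx^3  (order 3).
h: a_k = 0, 6, 1, -130/3, 1/2, 2046/5, 1/3, -32770/7, 1/4, …
ICs: h(0) = 0, h′(0) = 6, h′′(0) = 2.

f: a_k = 0, 8, 0, -128/3, 0, 2048/5, 0, -32768/7, 0, …
g: a_k = 0, -2, 1, -2/3, 1/2, -2/5, 1/3, -2/7, 1/4, …
Sum ⇒ L₀ = lclm(L_f,L_g) in ℚ(x)⟨Dx⟩.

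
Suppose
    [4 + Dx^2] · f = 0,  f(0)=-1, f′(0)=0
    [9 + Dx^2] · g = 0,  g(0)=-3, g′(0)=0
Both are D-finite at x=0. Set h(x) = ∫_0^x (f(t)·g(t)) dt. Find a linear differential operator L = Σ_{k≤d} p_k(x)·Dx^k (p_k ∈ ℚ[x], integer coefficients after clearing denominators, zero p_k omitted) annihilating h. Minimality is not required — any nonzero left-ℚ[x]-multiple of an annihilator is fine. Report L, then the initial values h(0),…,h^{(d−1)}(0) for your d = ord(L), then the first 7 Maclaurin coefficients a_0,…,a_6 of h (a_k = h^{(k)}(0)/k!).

L = 25·Dx + 26·Dx^3 + Dx^5  (order 5).
h: a_k = 0, 3, 0, -13/2, 0, 313/40, 0, …
ICs: h(0) = 0, h′(0) = 3, h′′(0) = 0, h′′′(0) = -39, h′′′′(0) = 0.

f: a_k = -1, 0, 2, 0, -2/3, 0, 4/45, …
g: a_k = -3, 0, 27/2, 0, -81/8, 0, 243/80, …
Product ⇒ symmetric product L₀, ord ≤ 4.
h=∫₀ˣh₀: take L = L₀·Dx.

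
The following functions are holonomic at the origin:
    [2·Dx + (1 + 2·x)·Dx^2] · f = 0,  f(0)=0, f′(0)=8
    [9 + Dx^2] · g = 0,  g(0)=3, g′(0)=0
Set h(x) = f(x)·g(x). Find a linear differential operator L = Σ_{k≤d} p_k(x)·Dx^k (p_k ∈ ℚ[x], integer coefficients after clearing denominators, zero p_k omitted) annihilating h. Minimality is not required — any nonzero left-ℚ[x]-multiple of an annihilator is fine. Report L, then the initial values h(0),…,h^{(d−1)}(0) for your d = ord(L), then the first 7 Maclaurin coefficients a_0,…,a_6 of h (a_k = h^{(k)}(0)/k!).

f: a_k = 0, 8, -8, 32/3, -16, 128/5, -128/3, …
g: a_k = 3, 0, -27/2, 0, 81/8, 0, -243/80, …
f·g: L₀ = L_f ⊗_s L_g, ord ≤ 2·2.
L = (63 + 1053·x + 3969·x^2 + 5832·x^3 + 2916·x^4) + (63 + 450·x + 972·x^2 + 648·x^3)·Dx + (25 + 270·x + 918·x^2 + 1296·x^3 + 648·x^4)·Dx^2 + (7 + 50·x + 108·x^2 + 72·x^3)·Dx^3 + (2 + 17·x + 53·x^2 + 72·x^3 + 36·x^4)·Dx^4  (order 4).
h: a_k = 0, 24, -24, -76, 60, 69/5, 7, …
ICs: h(0) = 0, h′(0) = 24, h′′(0) = -48, h′′′(0) = -456.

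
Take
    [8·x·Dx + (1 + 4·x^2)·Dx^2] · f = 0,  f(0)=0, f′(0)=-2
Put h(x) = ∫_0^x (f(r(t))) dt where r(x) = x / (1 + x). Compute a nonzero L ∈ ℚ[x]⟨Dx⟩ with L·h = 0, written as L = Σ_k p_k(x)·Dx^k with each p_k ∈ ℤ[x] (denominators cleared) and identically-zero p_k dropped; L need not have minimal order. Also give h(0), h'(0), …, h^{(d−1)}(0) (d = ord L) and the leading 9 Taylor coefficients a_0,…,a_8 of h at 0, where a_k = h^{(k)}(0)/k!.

L = (2 + 10·x)·Dx^2 + (1 + 2·x + 5·x^2)·Dx^3  (order 3).
h: a_k = 0, 0, -1, 2/3, 1/6, -6/5, 19/15, 22/21, -139/28, …
ICs: h(0) = 0, h′(0) = 0, h′′(0) = -2.

f: a_k = 0, -2, 0, 8/3, 0, -32/5, 0, 128/7, 0, …
Substitute x→r, Dx→(1/r')Dx; clear ⇒ L₀.
h=∫h₀ ⇒ L = L₀·Dx.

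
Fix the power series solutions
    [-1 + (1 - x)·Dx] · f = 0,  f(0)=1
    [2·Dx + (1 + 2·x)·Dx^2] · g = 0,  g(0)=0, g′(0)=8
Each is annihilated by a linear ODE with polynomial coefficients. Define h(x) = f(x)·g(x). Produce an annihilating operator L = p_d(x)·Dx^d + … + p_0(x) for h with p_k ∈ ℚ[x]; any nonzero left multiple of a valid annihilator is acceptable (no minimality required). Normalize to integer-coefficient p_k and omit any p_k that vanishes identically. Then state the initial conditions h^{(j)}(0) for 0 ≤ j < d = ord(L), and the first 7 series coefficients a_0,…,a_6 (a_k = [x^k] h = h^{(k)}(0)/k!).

L = 2 + 6·x·Dx + (-1 - x + 2·x^2)·Dx^2  (order 2).
h: a_k = 0, 8, 0, 32/3, -16/3, 304/15, -112/5, …
ICs: h(0) = 0, h′(0) = 8.

f: a_k = 1, 1, 1, 1, 1, 1, 1, …
g: a_k = 0, 8, -8, 32/3, -16, 128/5, -128/3, …
L₀ := L_f ⊗_s L_g (sym. prod.), ord ≤ 2.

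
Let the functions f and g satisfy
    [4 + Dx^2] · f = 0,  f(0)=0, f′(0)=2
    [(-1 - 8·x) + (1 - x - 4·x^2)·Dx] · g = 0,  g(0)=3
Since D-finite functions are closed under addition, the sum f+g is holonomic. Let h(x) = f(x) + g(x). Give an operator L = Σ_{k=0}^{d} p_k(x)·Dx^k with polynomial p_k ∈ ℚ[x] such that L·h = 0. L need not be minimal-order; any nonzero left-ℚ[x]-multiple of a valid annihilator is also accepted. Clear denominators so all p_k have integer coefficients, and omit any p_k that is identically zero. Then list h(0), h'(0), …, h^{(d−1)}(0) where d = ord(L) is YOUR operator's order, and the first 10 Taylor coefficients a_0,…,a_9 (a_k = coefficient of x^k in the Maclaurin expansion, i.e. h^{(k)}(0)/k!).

f: a_k = 0, 2, 0, -4/3, 0, 4/15, 0, -8/315, 0, 4/2835, …
g: a_k = 3, 3, 15, 27, 87, 195, 543, 1323, 3495, 8787, …
Weyl lclm of L_f,L_g ⇒ L₀ (ord ≤ 3).
L = (-116 - 1008·x - 968·x^2 - 2688·x^3 - 640·x^4 - 1024·x^5) + (28 + 4·x - 8·x^2 - 200·x^3 - 480·x^4 - 384·x^5 - 512·x^6)·Dx + (-29 - 252·x - 242·x^2 - 672·x^3 - 160·x^4 - 256·x^5)·Dx^2 + (7 + x - 2·x^2 - 50·x^3 - 120·x^4 - 96·x^5 - 128·x^6)·Dx^3  (order 3).
h: a_k = 3, 5, 15, 77/3, 87, 2929/15, 543, 416737/315, 3495, 24911149/2835, …
ICs: h(0) = 3, h′(0) = 5, h′′(0) = 30.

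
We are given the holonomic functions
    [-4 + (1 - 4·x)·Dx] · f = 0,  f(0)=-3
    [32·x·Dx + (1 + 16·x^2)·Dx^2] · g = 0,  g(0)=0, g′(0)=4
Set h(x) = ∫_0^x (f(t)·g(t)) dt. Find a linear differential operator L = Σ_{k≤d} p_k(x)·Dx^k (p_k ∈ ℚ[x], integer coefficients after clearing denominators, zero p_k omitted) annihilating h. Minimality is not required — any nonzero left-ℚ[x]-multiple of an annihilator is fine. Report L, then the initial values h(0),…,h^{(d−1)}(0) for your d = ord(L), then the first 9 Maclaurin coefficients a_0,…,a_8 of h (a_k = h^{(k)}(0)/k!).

L = 128·x·Dx + (8 - 32·x + 256·x^2)·Dx^2 + (-1 + 4·x - 16·x^2 + 64·x^3)·Dx^3  (order 3).
h: a_k = 0, 0, -6, -16, -32, -512/5, -6656/15, -53248/35, -155648/35, …
ICs: h(0) = 0, h′(0) = 0, h′′(0) = -12.

f: a_k = -3, -12, -48, -192, -768, -3072, -12288, -49152, -196608, …
g: a_k = 0, 4, 0, -64/3, 0, 1024/5, 0, -16384/7, 0, …
Sym-product of L_f,L_g gives L₀ (≤ ord 2).
Integrate: L := L₀·Dx.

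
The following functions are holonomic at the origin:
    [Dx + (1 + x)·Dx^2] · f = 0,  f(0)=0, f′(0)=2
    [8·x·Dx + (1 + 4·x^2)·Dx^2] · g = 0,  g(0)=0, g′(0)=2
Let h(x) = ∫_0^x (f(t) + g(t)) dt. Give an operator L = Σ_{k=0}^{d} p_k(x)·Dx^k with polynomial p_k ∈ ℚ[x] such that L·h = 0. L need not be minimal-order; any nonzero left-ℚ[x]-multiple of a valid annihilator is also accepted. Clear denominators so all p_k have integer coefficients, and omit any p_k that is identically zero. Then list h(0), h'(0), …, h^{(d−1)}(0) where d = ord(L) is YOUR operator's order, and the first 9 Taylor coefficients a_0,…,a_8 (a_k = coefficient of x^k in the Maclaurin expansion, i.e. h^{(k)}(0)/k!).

L = (-8 - 24·x + 96·x^2 + 32·x^3)·Dx^2 + (-10 - 16·x + 72·x^2 + 192·x^3 + 64·x^4)·Dx^3 + (-1 + 7·x + 8·x^2 + 32·x^3 + 48·x^4 + 16·x^5)·Dx^4  (order 4).
h: a_k = 0, 0, 2, -1/3, -1/2, -1/10, 17/15, -1/21, -9/4, …
ICs: h(0) = 0, h′(0) = 0, h′′(0) = 4, h′′′(0) = -2.

f: a_k = 0, 2, -1, 2/3, -1/2, 2/5, -1/3, 2/7, -1/4, …
g: a_k = 0, 2, 0, -8/3, 0, 32/5, 0, -128/7, 0, …
f+g: L₀ = lclm(L_f,L_g), ord ≤ 2+2.
∫: right-multiply L₀ by Dx.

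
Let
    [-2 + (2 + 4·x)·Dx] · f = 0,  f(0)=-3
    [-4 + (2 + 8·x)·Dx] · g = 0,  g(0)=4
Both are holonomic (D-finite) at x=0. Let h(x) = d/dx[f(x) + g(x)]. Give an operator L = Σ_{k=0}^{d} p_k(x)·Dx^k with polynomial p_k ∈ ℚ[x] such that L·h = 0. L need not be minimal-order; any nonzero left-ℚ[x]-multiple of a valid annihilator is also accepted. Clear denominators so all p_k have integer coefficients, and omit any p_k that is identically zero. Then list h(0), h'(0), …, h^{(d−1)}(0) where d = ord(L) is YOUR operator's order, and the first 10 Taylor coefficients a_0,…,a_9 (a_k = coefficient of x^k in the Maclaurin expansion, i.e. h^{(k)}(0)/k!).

f: a_k = -3, -3, 3/2, -3/2, 15/8, -21/8, 63/16, -99/16, 1287/128, -2145/128, …
g: a_k = 4, 8, -8, 16, -40, 112, -336, 1056, -3432, 11440, …
L₀ := lclm(L_f,L_g); ord L₀ ≤ 1+1.
Differentiate: ansatz ord ≤ ord L₀ ⇒ L.
L = -6 + (-9 - 24·x)·Dx + (-1 - 6·x - 8·x^2)·Dx^2  (order 2).
h: a_k = 5, -13, 87/2, -305/2, 4375/8, -15939/8, 117579/16, -438009/16, 13159575/128, -49750415/128, …
ICs: h(0) = 5, h′(0) = -13.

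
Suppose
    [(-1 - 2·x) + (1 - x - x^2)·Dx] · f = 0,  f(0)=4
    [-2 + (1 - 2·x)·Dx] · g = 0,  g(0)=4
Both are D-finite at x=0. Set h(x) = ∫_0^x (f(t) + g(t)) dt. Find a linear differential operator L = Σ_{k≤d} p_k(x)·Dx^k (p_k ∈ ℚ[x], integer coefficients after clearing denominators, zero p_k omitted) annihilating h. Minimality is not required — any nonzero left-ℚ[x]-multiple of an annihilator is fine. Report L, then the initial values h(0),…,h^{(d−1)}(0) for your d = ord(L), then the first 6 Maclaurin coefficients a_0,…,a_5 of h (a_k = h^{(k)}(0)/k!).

f: a_k = 4, 4, 8, 12, 20, 32, …
g: a_k = 4, 8, 16, 32, 64, 128, …
f+g: L₀ = lclm(L_f,L_g), ord ≤ 1+1.
h=∫h₀ ⇒ L = L₀·Dx.
L = (-12·x + 12·x^2 - 8·x^3)·Dx + (4 - 6·x - 6·x^2 + 16·x^3 - 16·x^4)·Dx^2 + (-1 + 5·x - 9·x^2 + 6·x^3 + 2·x^4 - 4·x^5)·Dx^3  (order 3).
h: a_k = 0, 8, 6, 8, 11, 84/5, …
ICs: h(0) = 0, h′(0) = 8, h′′(0) = 12.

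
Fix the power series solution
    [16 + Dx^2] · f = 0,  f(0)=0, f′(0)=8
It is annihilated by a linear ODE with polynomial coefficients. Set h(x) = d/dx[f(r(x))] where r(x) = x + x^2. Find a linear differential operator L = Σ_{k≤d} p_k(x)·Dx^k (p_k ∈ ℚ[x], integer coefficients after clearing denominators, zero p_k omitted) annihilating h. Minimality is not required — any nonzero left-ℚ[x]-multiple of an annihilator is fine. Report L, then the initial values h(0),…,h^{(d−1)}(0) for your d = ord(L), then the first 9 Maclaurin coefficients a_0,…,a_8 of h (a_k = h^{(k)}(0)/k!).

L = (28 + 128·x + 384·x^2 + 512·x^3 + 256·x^4) + (-6 - 12·x)·Dx + (1 + 4·x + 4·x^2)·Dx^2  (order 2).
h: a_k = 8, 16, -64, -256, -704/3, 384, 51712/45, 45056/45, -141056/315, …
ICs: h(0) = 8, h′(0) = 16.

f: a_k = 0, 8, 0, -64/3, 0, 256/15, 0, -2048/315, 0, …
h₀=f(r): pull back L_f along r ⇒ L₀.
Differentiate: ansatz ord ≤ ord L₀ ⇒ L.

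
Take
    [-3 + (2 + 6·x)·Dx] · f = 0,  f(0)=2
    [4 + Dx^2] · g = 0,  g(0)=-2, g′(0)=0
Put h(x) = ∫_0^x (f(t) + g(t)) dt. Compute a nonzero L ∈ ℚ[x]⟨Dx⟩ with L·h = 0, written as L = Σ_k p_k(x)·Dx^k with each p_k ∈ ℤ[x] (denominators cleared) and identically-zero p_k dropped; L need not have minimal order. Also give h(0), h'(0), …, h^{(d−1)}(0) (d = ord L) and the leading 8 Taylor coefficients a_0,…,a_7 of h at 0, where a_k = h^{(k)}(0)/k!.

L = (-516 - 1152·x - 1728·x^2)·Dx + (56 + 936·x + 3456·x^2 + 3456·x^3)·Dx^2 + (-129 - 288·x - 432·x^2)·Dx^3 + (14 + 234·x + 864·x^2 + 864·x^3)·Dx^4  (order 4).
h: a_k = 0, 0, 3/2, 7/12, 27/32, -1471/960, 567/256, -684809/161280, …
ICs: h(0) = 0, h′(0) = 0, h′′(0) = 3, h′′′(0) = 7/2.

f: a_k = 2, 3, -9/4, 27/8, -405/64, 1701/128, -15309/512, 72171/1024, …
g: a_k = -2, 0, 4, 0, -4/3, 0, 8/45, 0, …
Weyl lclm of L_f,L_g ⇒ L₀ (ord ≤ 3).
Integrate: L := L₀·Dx.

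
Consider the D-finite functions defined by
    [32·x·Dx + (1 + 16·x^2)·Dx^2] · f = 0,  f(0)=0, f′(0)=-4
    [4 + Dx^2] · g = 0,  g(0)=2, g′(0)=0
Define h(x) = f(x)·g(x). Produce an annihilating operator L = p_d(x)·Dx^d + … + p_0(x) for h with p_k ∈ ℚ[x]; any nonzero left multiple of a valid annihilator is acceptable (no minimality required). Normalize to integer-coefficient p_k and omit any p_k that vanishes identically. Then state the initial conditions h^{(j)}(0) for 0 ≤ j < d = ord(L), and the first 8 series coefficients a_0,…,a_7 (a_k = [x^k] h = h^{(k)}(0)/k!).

L = (1360 + 60416·x^2 + 106496·x^4 + 262144·x^6 + 1048576·x^8) + (2304·x + 45056·x^3 + 196608·x^5 + 1048576·x^7)·Dx + (360 + 15872·x^2 + 36864·x^4 + 131072·x^6 + 524288·x^8)·Dx^2 + (576·x + 11264·x^3 + 49152·x^5 + 262144·x^7)·Dx^3 + (5 + 192·x^2 + 2560·x^4 + 16384·x^6 + 65536·x^8)·Dx^4  (order 4).
h: a_k = 0, -8, 0, 176/3, 0, -7504/15, 0, 1741792/315, …
ICs: h(0) = 0, h′(0) = -8, h′′(0) = 0, h′′′(0) = 352.

f: a_k = 0, -4, 0, 64/3, 0, -1024/5, 0, 16384/7, …
g: a_k = 2, 0, -4, 0, 4/3, 0, -8/45, 0, …
Product ⇒ symmetric product L₀, ord ≤ 4.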